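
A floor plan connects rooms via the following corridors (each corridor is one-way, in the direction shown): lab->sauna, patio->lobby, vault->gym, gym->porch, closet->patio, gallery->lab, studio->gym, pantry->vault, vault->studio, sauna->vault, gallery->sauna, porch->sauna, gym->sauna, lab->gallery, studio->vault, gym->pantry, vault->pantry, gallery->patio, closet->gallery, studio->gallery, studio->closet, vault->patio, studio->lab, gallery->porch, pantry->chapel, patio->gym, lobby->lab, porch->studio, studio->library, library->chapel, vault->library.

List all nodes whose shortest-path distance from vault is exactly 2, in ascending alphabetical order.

chapel, closet, gallery, lab, lobby, porch, sauna

Level 0: vault
Level 1: gym, library, pantry, patio, studio
Level 2: chapel, closet, gallery, lab, lobby, porch, sauna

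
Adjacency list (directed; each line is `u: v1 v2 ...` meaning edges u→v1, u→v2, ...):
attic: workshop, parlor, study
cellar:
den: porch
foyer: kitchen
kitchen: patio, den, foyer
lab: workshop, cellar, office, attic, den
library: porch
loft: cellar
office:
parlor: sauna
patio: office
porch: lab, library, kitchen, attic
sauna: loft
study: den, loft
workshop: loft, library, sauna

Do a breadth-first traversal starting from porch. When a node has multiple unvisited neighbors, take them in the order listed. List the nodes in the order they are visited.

Visit porch; enqueue lab, library, kitchen, attic → queue [lab, library, kitchen, attic]
Visit lab; enqueue workshop, cellar, office, den → queue [library, kitchen, attic, workshop, cellar, office, den]
Visit library → queue [kitchen, attic, workshop, cellar, office, den]
Visit kitchen; enqueue patio, foyer → queue [attic, workshop, cellar, office, den, patio, foyer]
Visit attic; enqueue parlor, study → queue [workshop, cellar, office, den, patio, foyer, parlor, study]
Visit workshop; enqueue loft, sauna → queue [cellar, office, den, patio, foyer, parlor, study, loft, sauna]
Visit cellar → queue [office, den, patio, foyer, parlor, study, loft, sauna]
Visit office → queue [den, patio, foyer, parlor, study, loft, sauna]
Visit den → queue [patio, foyer, parlor, study, loft, sauna]
Visit patio → queue [foyer, parlor, study, loft, sauna]
Visit foyer → queue [parlor, study, loft, sauna]
Visit parlor → queue [study, loft, sauna]
Visit study → queue [loft, sauna]
Visit loft → queue [sauna]
Visit sauna → queue []

porch → lab → library → kitchen → attic → workshop → cellar → office → den → patio → foyer → parlor → study → loft → sauna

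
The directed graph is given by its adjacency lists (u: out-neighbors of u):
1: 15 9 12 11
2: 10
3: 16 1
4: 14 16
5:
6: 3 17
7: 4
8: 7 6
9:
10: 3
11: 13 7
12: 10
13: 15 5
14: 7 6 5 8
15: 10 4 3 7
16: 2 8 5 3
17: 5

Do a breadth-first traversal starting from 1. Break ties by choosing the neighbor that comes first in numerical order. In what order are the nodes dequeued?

1, 9, 11, 12, 15, 7, 13, 10, 3, 4, 5, 16, 14, 2, 8, 6, 17

Visit 1; enqueue 9, 11, 12, 15 → queue [9, 11, 12, 15]
Visit 9 → queue [11, 12, 15]
Visit 11; enqueue 7, 13 → queue [12, 15, 7, 13]
Visit 12; enqueue 10 → queue [15, 7, 13, 10]
Visit 15; enqueue 3, 4 → queue [7, 13, 10, 3, 4]
Visit 7 → queue [13, 10, 3, 4]
Visit 13; enqueue 5 → queue [10, 3, 4, 5]
Visit 10 → queue [3, 4, 5]
Visit 3; enqueue 16 → queue [4, 5, 16]
Visit 4; enqueue 14 → queue [5, 16, 14]
Visit 5 → queue [16, 14]
Visit 16; enqueue 2, 8 → queue [14, 2, 8]
Visit 14; enqueue 6 → queue [2, 8, 6]
Visit 2 → queue [8, 6]
Visit 8 → queue [6]
Visit 6; enqueue 17 → queue [17]
Visit 17 → queue []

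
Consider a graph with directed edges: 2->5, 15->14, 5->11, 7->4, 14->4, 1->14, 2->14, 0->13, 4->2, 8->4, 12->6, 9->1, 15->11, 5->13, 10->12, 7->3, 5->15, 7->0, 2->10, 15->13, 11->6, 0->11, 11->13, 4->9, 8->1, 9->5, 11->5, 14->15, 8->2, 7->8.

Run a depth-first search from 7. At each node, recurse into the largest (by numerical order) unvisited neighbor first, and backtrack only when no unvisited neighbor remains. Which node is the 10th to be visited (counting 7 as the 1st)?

6

Visit 7
7 → 8
8 → 4
4 → 9
9 → 5
5 → 15
15 → 14
15 → 13
15 → 11
11 → 6
9 → 1
4 → 2
2 → 10
10 → 12
7 → 3
7 → 0

Visit order: 7, 8, 4, 9, 5, 15, 14, 13, 11, 6, 1, 2, 10, 12, 3, 0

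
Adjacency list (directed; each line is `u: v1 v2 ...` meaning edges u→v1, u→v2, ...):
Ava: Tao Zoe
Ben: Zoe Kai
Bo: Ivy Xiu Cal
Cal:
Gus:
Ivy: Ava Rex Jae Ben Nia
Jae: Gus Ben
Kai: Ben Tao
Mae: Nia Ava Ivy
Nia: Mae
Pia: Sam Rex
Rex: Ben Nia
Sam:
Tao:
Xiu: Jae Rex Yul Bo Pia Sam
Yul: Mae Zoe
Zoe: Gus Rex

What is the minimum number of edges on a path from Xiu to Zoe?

2

Level 0: Xiu
Level 1: Bo, Jae, Pia, Rex, Sam, Yul
Level 2: Ben, Cal, Gus, Ivy, Mae, Nia, Zoe
Level 3: Ava, Kai
Level 4: Tao
Zoe first appears at level 2.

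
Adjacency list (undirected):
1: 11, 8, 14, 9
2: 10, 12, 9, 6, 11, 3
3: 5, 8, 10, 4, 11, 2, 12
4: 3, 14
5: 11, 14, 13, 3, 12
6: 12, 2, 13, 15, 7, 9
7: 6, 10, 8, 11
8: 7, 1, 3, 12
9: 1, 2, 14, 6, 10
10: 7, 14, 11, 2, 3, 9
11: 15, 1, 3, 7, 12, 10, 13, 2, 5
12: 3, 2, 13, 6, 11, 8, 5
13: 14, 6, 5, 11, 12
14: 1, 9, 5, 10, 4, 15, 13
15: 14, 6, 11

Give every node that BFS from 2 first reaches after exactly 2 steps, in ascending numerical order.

1, 4, 5, 7, 8, 13, 14, 15

Level 0: 2
Level 1: 3, 6, 9, 10, 11, 12
Level 2: 1, 4, 5, 7, 8, 13, 14, 15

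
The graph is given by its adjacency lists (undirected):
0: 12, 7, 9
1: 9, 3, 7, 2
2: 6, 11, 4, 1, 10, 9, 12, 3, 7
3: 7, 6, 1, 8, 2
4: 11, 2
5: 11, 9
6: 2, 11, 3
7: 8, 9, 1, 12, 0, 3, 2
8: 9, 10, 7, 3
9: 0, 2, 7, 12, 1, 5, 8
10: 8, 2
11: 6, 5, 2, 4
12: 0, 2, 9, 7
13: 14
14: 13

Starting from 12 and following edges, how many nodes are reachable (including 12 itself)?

BFS from 12 visits: 12, 0, 2, 9, 7, 6, 11, 4, 1, 10, 3, 5, 8
Reachable nodes: 13 of 15 total.

13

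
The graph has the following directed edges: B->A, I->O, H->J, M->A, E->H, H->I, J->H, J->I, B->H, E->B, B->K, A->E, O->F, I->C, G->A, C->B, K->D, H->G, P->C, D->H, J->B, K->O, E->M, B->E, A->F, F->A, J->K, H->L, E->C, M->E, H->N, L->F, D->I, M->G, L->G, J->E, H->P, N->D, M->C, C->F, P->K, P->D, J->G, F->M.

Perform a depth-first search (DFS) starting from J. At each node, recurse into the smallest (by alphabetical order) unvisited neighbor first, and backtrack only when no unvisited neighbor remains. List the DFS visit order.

Visit J
J → B
B → A
A → E
E → C
C → F
F → M
M → G
E → H
H → I
I → O
H → L
H → N
N → D
H → P
P → K

J, B, A, E, C, F, M, G, H, I, O, L, N, D, P, K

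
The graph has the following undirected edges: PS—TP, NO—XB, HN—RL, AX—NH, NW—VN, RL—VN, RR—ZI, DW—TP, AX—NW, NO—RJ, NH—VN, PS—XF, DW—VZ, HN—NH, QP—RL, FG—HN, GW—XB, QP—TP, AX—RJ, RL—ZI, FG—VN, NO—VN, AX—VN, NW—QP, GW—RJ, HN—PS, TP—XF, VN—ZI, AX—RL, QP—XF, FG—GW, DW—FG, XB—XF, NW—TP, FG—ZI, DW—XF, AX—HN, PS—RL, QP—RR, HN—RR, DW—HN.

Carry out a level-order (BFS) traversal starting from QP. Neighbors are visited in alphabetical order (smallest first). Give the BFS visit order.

Visit QP; enqueue NW, RL, RR, TP, XF → queue [NW, RL, RR, TP, XF]
Visit NW; enqueue AX, VN → queue [RL, RR, TP, XF, AX, VN]
Visit RL; enqueue HN, PS, ZI → queue [RR, TP, XF, AX, VN, HN, PS, ZI]
Visit RR → queue [TP, XF, AX, VN, HN, PS, ZI]
Visit TP; enqueue DW → queue [XF, AX, VN, HN, PS, ZI, DW]
Visit XF; enqueue XB → queue [AX, VN, HN, PS, ZI, DW, XB]
Visit AX; enqueue NH, RJ → queue [VN, HN, PS, ZI, DW, XB, NH, RJ]
Visit VN; enqueue FG, NO → queue [HN, PS, ZI, DW, XB, NH, RJ, FG, NO]
Visit HN → queue [PS, ZI, DW, XB, NH, RJ, FG, NO]
Visit PS → queue [ZI, DW, XB, NH, RJ, FG, NO]
Visit ZI → queue [DW, XB, NH, RJ, FG, NO]
Visit DW; enqueue VZ → queue [XB, NH, RJ, FG, NO, VZ]
Visit XB; enqueue GW → queue [NH, RJ, FG, NO, VZ, GW]
Visit NH → queue [RJ, FG, NO, VZ, GW]
Visit RJ → queue [FG, NO, VZ, GW]
Visit FG → queue [NO, VZ, GW]
Visit NO → queue [VZ, GW]
Visit VZ → queue [GW]
Visit GW → queue []

QP NW RL RR TP XF AX VN HN PS ZI DW XB NH RJ FG NO VZ GW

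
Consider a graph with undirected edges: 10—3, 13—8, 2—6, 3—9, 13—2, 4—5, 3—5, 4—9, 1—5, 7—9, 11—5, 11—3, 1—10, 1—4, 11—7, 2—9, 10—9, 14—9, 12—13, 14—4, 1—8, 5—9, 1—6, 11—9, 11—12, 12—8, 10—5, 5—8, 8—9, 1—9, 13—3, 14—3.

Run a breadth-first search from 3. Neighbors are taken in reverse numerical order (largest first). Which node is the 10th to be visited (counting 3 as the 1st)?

8

Visit 3; enqueue 14, 13, 11, 10, 9, 5 → queue [14, 13, 11, 10, 9, 5]
Visit 14; enqueue 4 → queue [13, 11, 10, 9, 5, 4]
Visit 13; enqueue 12, 8, 2 → queue [11, 10, 9, 5, 4, 12, 8, 2]
Visit 11; enqueue 7 → queue [10, 9, 5, 4, 12, 8, 2, 7]
Visit 10; enqueue 1 → queue [9, 5, 4, 12, 8, 2, 7, 1]
Visit 9 → queue [5, 4, 12, 8, 2, 7, 1]
Visit 5 → queue [4, 12, 8, 2, 7, 1]
Visit 4 → queue [12, 8, 2, 7, 1]
Visit 12 → queue [8, 2, 7, 1]
Visit 8 → queue [2, 7, 1]
Visit 2; enqueue 6 → queue [7, 1, 6]
Visit 7 → queue [1, 6]
Visit 1 → queue [6]
Visit 6 → queue []

Visit order: 3, 14, 13, 11, 10, 9, 5, 4, 12, 8, 2, 7, 1, 6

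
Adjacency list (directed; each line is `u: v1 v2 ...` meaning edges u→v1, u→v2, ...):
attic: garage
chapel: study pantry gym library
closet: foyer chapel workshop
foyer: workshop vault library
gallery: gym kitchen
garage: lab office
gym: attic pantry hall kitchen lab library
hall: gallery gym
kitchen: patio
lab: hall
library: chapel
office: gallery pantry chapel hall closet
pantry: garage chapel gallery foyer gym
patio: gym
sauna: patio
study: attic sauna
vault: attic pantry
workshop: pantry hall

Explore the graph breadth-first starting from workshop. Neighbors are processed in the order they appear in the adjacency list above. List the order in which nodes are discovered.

workshop → pantry → hall → garage → chapel → gallery → foyer → gym → lab → office → study → library → kitchen → vault → attic → closet → sauna → patio

Visit workshop; enqueue pantry, hall → queue [pantry, hall]
Visit pantry; enqueue garage, chapel, gallery, foyer, gym → queue [hall, garage, chapel, gallery, foyer, gym]
Visit hall → queue [garage, chapel, gallery, foyer, gym]
Visit garage; enqueue lab, office → queue [chapel, gallery, foyer, gym, lab, office]
Visit chapel; enqueue study, library → queue [gallery, foyer, gym, lab, office, study, library]
Visit gallery; enqueue kitchen → queue [foyer, gym, lab, office, study, library, kitchen]
Visit foyer; enqueue vault → queue [gym, lab, office, study, library, kitchen, vault]
Visit gym; enqueue attic → queue [lab, office, study, library, kitchen, vault, attic]
Visit lab → queue [office, study, library, kitchen, vault, attic]
Visit office; enqueue closet → queue [study, library, kitchen, vault, attic, closet]
Visit study; enqueue sauna → queue [library, kitchen, vault, attic, closet, sauna]
Visit library → queue [kitchen, vault, attic, closet, sauna]
Visit kitchen; enqueue patio → queue [vault, attic, closet, sauna, patio]
Visit vault → queue [attic, closet, sauna, patio]
Visit attic → queue [closet, sauna, patio]
Visit closet → queue [sauna, patio]
Visit sauna → queue [patio]
Visit patio → queue []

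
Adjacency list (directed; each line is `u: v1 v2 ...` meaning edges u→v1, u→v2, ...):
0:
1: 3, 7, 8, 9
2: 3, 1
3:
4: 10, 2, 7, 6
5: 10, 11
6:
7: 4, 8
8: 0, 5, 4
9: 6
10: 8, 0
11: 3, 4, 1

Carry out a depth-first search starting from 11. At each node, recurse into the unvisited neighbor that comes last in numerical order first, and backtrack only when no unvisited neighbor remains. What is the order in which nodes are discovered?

Visit 11
11 → 4
4 → 10
10 → 8
8 → 5
8 → 0
4 → 7
4 → 6
4 → 2
2 → 3
2 → 1
1 → 9

11 → 4 → 10 → 8 → 5 → 0 → 7 → 6 → 2 → 3 → 1 → 9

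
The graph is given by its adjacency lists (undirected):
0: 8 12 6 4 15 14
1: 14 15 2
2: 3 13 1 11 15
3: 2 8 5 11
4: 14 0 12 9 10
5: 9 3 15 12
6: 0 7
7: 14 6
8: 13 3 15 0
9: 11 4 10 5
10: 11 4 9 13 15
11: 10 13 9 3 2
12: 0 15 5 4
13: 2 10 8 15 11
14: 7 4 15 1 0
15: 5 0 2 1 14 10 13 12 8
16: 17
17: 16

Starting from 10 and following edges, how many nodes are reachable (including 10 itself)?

16

BFS from 10 visits: 10, 4, 9, 11, 13, 15, 0, 12, 14, 5, 2, 3, 8, 1, 6, 7
Reachable nodes: 16 of 18 total.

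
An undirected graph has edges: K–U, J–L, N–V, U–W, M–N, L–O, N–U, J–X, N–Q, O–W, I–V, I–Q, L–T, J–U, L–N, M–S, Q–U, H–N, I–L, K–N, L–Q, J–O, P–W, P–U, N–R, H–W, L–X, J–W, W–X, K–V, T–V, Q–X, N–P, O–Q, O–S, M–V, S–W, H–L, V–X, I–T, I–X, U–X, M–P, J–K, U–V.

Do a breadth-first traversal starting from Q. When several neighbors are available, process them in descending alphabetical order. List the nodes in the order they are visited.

Q -> X -> U -> O -> N -> L -> I -> W -> V -> J -> P -> K -> S -> R -> M -> H -> T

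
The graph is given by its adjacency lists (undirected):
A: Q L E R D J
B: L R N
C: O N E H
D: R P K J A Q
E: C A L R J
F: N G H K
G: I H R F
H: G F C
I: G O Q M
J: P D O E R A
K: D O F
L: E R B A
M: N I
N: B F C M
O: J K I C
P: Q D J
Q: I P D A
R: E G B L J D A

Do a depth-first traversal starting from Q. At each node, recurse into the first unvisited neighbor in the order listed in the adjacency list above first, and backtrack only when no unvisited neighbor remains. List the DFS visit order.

Q, I, G, H, F, N, B, L, E, C, O, J, P, D, R, A, K, M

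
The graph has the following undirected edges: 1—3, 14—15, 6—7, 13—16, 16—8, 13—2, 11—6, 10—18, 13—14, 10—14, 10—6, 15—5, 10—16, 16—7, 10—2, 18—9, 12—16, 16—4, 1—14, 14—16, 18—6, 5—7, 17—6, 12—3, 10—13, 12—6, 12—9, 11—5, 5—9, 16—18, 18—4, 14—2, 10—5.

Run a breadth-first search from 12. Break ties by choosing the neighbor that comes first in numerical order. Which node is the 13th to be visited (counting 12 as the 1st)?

4

Visit 12; enqueue 3, 6, 9, 16 → queue [3, 6, 9, 16]
Visit 3; enqueue 1 → queue [6, 9, 16, 1]
Visit 6; enqueue 7, 10, 11, 17, 18 → queue [9, 16, 1, 7, 10, 11, 17, 18]
Visit 9; enqueue 5 → queue [16, 1, 7, 10, 11, 17, 18, 5]
Visit 16; enqueue 4, 8, 13, 14 → queue [1, 7, 10, 11, 17, 18, 5, 4, 8, 13, 14]
Visit 1 → queue [7, 10, 11, 17, 18, 5, 4, 8, 13, 14]
Visit 7 → queue [10, 11, 17, 18, 5, 4, 8, 13, 14]
Visit 10; enqueue 2 → queue [11, 17, 18, 5, 4, 8, 13, 14, 2]
Visit 11 → queue [17, 18, 5, 4, 8, 13, 14, 2]
Visit 17 → queue [18, 5, 4, 8, 13, 14, 2]
Visit 18 → queue [5, 4, 8, 13, 14, 2]
Visit 5; enqueue 15 → queue [4, 8, 13, 14, 2, 15]
Visit 4 → queue [8, 13, 14, 2, 15]
Visit 8 → queue [13, 14, 2, 15]
Visit 13 → queue [14, 2, 15]
Visit 14 → queue [2, 15]
Visit 2 → queue [15]
Visit 15 → queue []

Visit order: 12, 3, 6, 9, 16, 1, 7, 10, 11, 17, 18, 5, 4, 8, 13, 14, 2, 15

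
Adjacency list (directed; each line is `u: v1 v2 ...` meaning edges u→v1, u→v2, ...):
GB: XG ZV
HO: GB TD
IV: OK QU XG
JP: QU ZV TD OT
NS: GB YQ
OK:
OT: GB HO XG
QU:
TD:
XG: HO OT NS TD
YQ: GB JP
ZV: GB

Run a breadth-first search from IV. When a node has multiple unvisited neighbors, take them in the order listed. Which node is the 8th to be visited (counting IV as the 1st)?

Visit IV; enqueue OK, QU, XG → queue [OK, QU, XG]
Visit OK → queue [QU, XG]
Visit QU → queue [XG]
Visit XG; enqueue HO, OT, NS, TD → queue [HO, OT, NS, TD]
Visit HO; enqueue GB → queue [OT, NS, TD, GB]
Visit OT → queue [NS, TD, GB]
Visit NS; enqueue YQ → queue [TD, GB, YQ]
Visit TD → queue [GB, YQ]
Visit GB; enqueue ZV → queue [YQ, ZV]
Visit YQ; enqueue JP → queue [ZV, JP]
Visit ZV → queue [JP]
Visit JP → queue []

Visit order: IV, OK, QU, XG, HO, OT, NS, TD, GB, YQ, ZV, JP

TD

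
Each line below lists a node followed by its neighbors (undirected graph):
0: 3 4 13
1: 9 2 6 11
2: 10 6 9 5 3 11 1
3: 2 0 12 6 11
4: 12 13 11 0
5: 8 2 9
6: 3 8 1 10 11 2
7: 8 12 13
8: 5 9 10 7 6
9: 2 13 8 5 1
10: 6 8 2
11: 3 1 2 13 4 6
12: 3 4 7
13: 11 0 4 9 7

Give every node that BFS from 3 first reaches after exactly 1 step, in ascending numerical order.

0, 2, 6, 11, 12

Level 0: 3
Level 1: 0, 2, 6, 11, 12
Level 2: 1, 4, 5, 7, 8, 9, 10, 13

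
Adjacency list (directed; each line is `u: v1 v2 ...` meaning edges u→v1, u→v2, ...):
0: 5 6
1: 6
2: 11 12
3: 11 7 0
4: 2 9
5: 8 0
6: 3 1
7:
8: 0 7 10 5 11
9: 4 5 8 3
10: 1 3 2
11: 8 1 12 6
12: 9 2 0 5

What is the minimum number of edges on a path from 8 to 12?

Level 0: 8
Level 1: 0, 5, 7, 10, 11
Level 2: 1, 2, 3, 6, 12
Level 3: 9
Level 4: 4
12 first appears at level 2.

2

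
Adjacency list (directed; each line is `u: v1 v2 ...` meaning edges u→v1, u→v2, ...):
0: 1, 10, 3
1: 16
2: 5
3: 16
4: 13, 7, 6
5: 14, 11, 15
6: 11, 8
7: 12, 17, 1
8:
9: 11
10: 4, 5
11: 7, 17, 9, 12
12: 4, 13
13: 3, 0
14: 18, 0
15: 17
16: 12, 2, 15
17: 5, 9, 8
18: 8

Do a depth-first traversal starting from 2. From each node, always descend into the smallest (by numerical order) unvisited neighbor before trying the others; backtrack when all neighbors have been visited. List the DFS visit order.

2, 5, 11, 7, 1, 16, 12, 4, 6, 8, 13, 0, 3, 10, 15, 17, 9, 14, 18

Visit 2
2 → 5
5 → 11
11 → 7
7 → 1
1 → 16
16 → 12
12 → 4
4 → 6
6 → 8
4 → 13
13 → 0
0 → 3
0 → 10
16 → 15
15 → 17
17 → 9
5 → 14
14 → 18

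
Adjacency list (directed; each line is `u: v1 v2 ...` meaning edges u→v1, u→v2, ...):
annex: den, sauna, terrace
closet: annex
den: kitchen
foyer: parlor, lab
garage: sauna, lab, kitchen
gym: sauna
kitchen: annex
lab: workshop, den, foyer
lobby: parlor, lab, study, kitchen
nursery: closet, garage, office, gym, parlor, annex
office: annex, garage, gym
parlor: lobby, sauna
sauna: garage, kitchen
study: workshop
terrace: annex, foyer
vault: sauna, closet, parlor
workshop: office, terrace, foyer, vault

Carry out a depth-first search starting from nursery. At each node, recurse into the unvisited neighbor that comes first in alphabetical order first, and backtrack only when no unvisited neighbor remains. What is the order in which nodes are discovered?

nursery annex den kitchen sauna garage lab foyer parlor lobby study workshop office gym terrace vault closet

Visit nursery
nursery → annex
annex → den
den → kitchen
annex → sauna
sauna → garage
garage → lab
lab → foyer
foyer → parlor
parlor → lobby
lobby → study
study → workshop
workshop → office
office → gym
workshop → terrace
workshop → vault
vault → closet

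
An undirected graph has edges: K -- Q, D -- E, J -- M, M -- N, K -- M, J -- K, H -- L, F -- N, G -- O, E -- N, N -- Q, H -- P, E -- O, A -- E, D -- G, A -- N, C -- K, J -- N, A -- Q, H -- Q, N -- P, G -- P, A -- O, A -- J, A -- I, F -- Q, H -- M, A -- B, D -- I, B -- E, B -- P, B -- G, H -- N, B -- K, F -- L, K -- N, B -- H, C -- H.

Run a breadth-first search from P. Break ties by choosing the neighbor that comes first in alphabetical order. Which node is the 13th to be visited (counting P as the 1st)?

M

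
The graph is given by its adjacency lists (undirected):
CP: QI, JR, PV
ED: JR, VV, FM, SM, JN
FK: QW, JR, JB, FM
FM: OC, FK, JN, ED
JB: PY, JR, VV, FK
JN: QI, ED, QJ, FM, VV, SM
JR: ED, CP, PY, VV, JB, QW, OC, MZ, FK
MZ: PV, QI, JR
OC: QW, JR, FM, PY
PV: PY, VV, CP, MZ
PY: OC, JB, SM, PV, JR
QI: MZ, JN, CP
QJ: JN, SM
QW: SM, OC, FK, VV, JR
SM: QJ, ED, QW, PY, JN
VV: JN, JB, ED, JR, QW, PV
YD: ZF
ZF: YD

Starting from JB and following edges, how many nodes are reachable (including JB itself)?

BFS from JB visits: JB, PY, JR, VV, FK, OC, SM, PV, ED, CP, QW, MZ, JN, FM, QJ, QI
Reachable nodes: 16 of 18 total.

16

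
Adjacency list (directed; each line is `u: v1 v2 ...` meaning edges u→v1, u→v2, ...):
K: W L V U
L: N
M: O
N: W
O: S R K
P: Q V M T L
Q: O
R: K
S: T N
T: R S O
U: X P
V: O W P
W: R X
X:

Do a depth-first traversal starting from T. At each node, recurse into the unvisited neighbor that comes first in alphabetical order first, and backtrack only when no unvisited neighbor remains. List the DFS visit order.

Visit T
T → O
O → K
K → L
L → N
N → W
W → R
W → X
K → U
U → P
P → M
P → Q
P → V
O → S

T -> O -> K -> L -> N -> W -> R -> X -> U -> P -> M -> Q -> V -> S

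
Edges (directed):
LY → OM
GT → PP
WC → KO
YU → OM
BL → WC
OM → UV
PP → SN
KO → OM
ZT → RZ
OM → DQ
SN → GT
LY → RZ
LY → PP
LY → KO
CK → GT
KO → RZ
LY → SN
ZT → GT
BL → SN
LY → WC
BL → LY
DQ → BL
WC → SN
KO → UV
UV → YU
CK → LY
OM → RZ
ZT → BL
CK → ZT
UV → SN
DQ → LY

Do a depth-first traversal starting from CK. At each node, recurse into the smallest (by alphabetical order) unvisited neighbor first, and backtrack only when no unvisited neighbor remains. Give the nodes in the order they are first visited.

CK -> GT -> PP -> SN -> LY -> KO -> OM -> DQ -> BL -> WC -> RZ -> UV -> YU -> ZT

Visit CK
CK → GT
GT → PP
PP → SN
CK → LY
LY → KO
KO → OM
OM → DQ
DQ → BL
BL → WC
OM → RZ
OM → UV
UV → YU
CK → ZT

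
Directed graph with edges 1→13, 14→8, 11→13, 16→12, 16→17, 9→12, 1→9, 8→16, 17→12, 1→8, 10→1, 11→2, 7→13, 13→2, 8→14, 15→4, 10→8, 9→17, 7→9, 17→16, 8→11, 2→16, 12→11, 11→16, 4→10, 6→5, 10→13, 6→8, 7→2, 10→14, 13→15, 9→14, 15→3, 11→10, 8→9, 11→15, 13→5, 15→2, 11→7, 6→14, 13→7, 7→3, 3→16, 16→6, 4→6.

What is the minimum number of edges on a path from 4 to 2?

3

Level 0: 4
Level 1: 6, 10
Level 2: 1, 5, 8, 13, 14
Level 3: 2, 7, 9, 11, 15, 16
Level 4: 3, 12, 17
2 first appears at level 3.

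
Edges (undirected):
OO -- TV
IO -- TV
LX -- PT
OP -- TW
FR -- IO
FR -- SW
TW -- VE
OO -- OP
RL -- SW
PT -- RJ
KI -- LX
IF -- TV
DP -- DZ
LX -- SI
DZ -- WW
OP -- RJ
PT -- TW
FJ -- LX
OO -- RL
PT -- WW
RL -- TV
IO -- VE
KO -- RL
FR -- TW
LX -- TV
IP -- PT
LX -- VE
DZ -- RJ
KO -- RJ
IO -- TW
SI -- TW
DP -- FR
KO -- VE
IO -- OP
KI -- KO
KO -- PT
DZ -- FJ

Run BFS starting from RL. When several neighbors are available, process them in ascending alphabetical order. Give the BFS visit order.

RL -> KO -> OO -> SW -> TV -> KI -> PT -> RJ -> VE -> OP -> FR -> IF -> IO -> LX -> IP -> TW -> WW -> DZ -> DP -> FJ -> SI

Visit RL; enqueue KO, OO, SW, TV → queue [KO, OO, SW, TV]
Visit KO; enqueue KI, PT, RJ, VE → queue [OO, SW, TV, KI, PT, RJ, VE]
Visit OO; enqueue OP → queue [SW, TV, KI, PT, RJ, VE, OP]
Visit SW; enqueue FR → queue [TV, KI, PT, RJ, VE, OP, FR]
Visit TV; enqueue IF, IO, LX → queue [KI, PT, RJ, VE, OP, FR, IF, IO, LX]
Visit KI → queue [PT, RJ, VE, OP, FR, IF, IO, LX]
Visit PT; enqueue IP, TW, WW → queue [RJ, VE, OP, FR, IF, IO, LX, IP, TW, WW]
Visit RJ; enqueue DZ → queue [VE, OP, FR, IF, IO, LX, IP, TW, WW, DZ]
Visit VE → queue [OP, FR, IF, IO, LX, IP, TW, WW, DZ]
Visit OP → queue [FR, IF, IO, LX, IP, TW, WW, DZ]
Visit FR; enqueue DP → queue [IF, IO, LX, IP, TW, WW, DZ, DP]
Visit IF → queue [IO, LX, IP, TW, WW, DZ, DP]
Visit IO → queue [LX, IP, TW, WW, DZ, DP]
Visit LX; enqueue FJ, SI → queue [IP, TW, WW, DZ, DP, FJ, SI]
Visit IP → queue [TW, WW, DZ, DP, FJ, SI]
Visit TW → queue [WW, DZ, DP, FJ, SI]
Visit WW → queue [DZ, DP, FJ, SI]
Visit DZ → queue [DP, FJ, SI]
Visit DP → queue [FJ, SI]
Visit FJ → queue [SI]
Visit SI → queue []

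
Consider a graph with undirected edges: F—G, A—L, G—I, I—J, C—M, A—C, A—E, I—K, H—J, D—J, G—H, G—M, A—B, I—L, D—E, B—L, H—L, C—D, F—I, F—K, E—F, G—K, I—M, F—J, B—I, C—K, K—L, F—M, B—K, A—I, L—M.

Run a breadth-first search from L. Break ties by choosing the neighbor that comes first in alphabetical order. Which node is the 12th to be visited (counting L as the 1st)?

Visit L; enqueue A, B, H, I, K, M → queue [A, B, H, I, K, M]
Visit A; enqueue C, E → queue [B, H, I, K, M, C, E]
Visit B → queue [H, I, K, M, C, E]
Visit H; enqueue G, J → queue [I, K, M, C, E, G, J]
Visit I; enqueue F → queue [K, M, C, E, G, J, F]
Visit K → queue [M, C, E, G, J, F]
Visit M → queue [C, E, G, J, F]
Visit C; enqueue D → queue [E, G, J, F, D]
Visit E → queue [G, J, F, D]
Visit G → queue [J, F, D]
Visit J → queue [F, D]
Visit F → queue [D]
Visit D → queue []

Visit order: L, A, B, H, I, K, M, C, E, G, J, F, D

F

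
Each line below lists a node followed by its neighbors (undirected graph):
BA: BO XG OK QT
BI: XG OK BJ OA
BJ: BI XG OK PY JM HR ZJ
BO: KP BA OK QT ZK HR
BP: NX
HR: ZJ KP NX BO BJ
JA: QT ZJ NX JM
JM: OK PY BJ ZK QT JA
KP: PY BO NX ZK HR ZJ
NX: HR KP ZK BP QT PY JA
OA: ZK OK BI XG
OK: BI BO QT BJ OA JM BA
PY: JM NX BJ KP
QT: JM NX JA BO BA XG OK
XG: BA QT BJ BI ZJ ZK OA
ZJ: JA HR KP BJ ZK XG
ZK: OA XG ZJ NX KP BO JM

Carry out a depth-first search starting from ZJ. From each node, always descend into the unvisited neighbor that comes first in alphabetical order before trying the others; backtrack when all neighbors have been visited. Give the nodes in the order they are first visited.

ZJ → BJ → BI → OA → OK → BA → BO → HR → KP → NX → BP → JA → JM → PY → QT → XG → ZK

Visit ZJ
ZJ → BJ
BJ → BI
BI → OA
OA → OK
OK → BA
BA → BO
BO → HR
HR → KP
KP → NX
NX → BP
NX → JA
JA → JM
JM → PY
JM → QT
QT → XG
XG → ZK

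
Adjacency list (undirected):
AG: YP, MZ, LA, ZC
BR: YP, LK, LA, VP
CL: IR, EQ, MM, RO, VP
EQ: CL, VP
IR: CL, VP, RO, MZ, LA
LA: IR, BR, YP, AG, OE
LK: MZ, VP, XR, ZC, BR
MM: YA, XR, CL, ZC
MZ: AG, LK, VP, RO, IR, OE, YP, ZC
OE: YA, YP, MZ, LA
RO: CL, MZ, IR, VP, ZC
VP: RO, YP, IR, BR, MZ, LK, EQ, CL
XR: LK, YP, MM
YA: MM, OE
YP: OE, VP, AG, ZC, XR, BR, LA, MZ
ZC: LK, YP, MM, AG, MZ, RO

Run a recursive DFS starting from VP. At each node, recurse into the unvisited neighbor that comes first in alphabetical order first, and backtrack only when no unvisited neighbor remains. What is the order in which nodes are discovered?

VP, BR, LA, AG, MZ, IR, CL, EQ, MM, XR, LK, ZC, RO, YP, OE, YA

Visit VP
VP → BR
BR → LA
LA → AG
AG → MZ
MZ → IR
IR → CL
CL → EQ
CL → MM
MM → XR
XR → LK
LK → ZC
ZC → RO
ZC → YP
YP → OE
OE → YA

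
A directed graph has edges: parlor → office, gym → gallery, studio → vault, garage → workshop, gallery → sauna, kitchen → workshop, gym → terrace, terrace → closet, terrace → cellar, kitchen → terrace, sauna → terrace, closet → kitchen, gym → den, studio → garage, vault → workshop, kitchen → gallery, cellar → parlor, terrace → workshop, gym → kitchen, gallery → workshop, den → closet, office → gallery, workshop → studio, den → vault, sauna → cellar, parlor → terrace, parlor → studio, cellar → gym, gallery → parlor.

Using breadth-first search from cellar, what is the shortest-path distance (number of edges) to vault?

3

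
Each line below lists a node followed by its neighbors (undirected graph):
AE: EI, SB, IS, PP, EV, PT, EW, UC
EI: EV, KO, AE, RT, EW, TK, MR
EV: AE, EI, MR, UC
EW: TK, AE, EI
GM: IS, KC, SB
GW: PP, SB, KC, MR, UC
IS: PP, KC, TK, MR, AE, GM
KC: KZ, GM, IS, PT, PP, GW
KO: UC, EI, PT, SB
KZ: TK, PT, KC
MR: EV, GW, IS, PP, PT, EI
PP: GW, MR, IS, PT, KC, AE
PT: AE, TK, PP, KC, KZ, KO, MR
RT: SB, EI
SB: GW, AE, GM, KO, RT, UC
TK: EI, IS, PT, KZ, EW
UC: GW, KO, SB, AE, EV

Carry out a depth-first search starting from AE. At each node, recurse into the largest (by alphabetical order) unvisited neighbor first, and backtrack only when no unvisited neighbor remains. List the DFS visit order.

AE → UC → SB → RT → EI → TK → PT → PP → MR → IS → KC → KZ → GW → GM → EV → KO → EW

Visit AE
AE → UC
UC → SB
SB → RT
RT → EI
EI → TK
TK → PT
PT → PP
PP → MR
MR → IS
IS → KC
KC → KZ
KC → GW
KC → GM
MR → EV
PT → KO
TK → EW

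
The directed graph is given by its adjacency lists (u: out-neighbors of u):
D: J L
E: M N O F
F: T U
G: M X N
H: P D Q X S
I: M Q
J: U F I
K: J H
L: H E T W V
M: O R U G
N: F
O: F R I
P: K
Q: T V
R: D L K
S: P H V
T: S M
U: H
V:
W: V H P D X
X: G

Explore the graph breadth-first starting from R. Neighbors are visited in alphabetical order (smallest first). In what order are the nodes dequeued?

R -> D -> K -> L -> J -> H -> E -> T -> V -> W -> F -> I -> U -> P -> Q -> S -> X -> M -> N -> O -> G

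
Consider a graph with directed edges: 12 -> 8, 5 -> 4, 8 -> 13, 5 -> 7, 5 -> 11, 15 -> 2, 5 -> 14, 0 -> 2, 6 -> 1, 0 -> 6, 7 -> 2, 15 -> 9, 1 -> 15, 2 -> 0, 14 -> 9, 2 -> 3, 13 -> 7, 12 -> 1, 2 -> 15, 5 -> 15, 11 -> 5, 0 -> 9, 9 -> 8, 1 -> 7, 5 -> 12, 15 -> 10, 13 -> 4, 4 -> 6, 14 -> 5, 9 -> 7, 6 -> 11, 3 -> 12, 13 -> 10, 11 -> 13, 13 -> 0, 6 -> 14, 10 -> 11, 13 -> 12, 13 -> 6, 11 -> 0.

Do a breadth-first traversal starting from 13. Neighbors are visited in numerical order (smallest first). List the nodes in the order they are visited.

13 0 4 6 7 10 12 2 9 1 11 14 8 3 15 5

Visit 13; enqueue 0, 4, 6, 7, 10, 12 → queue [0, 4, 6, 7, 10, 12]
Visit 0; enqueue 2, 9 → queue [4, 6, 7, 10, 12, 2, 9]
Visit 4 → queue [6, 7, 10, 12, 2, 9]
Visit 6; enqueue 1, 11, 14 → queue [7, 10, 12, 2, 9, 1, 11, 14]
Visit 7 → queue [10, 12, 2, 9, 1, 11, 14]
Visit 10 → queue [12, 2, 9, 1, 11, 14]
Visit 12; enqueue 8 → queue [2, 9, 1, 11, 14, 8]
Visit 2; enqueue 3, 15 → queue [9, 1, 11, 14, 8, 3, 15]
Visit 9 → queue [1, 11, 14, 8, 3, 15]
Visit 1 → queue [11, 14, 8, 3, 15]
Visit 11; enqueue 5 → queue [14, 8, 3, 15, 5]
Visit 14 → queue [8, 3, 15, 5]
Visit 8 → queue [3, 15, 5]
Visit 3 → queue [15, 5]
Visit 15 → queue [5]
Visit 5 → queue []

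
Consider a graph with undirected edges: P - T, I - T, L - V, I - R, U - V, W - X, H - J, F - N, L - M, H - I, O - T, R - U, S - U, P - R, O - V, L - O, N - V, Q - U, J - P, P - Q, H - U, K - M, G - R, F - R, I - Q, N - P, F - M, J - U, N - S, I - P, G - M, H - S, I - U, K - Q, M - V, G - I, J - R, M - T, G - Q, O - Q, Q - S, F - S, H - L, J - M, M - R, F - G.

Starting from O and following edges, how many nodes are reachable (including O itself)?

BFS from O visits: O, L, Q, T, V, H, M, G, I, K, P, S, U, N, J, F, R
Reachable nodes: 17 of 19 total.

17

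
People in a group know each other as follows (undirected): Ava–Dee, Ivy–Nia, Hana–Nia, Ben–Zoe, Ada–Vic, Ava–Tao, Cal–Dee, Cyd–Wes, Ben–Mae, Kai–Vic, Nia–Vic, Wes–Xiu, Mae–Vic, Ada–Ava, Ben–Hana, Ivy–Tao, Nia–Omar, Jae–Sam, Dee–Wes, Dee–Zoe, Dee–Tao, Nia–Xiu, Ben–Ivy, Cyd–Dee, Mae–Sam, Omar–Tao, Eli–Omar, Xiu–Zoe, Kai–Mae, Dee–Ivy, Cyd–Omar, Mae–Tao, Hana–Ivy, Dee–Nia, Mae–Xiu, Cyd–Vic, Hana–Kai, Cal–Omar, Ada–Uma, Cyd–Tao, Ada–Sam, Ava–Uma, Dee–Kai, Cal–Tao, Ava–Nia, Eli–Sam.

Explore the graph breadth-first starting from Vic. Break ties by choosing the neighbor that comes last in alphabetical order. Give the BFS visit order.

Visit Vic; enqueue Nia, Mae, Kai, Cyd, Ada → queue [Nia, Mae, Kai, Cyd, Ada]
Visit Nia; enqueue Xiu, Omar, Ivy, Hana, Dee, Ava → queue [Mae, Kai, Cyd, Ada, Xiu, Omar, Ivy, Hana, Dee, Ava]
Visit Mae; enqueue Tao, Sam, Ben → queue [Kai, Cyd, Ada, Xiu, Omar, Ivy, Hana, Dee, Ava, Tao, Sam, Ben]
Visit Kai → queue [Cyd, Ada, Xiu, Omar, Ivy, Hana, Dee, Ava, Tao, Sam, Ben]
Visit Cyd; enqueue Wes → queue [Ada, Xiu, Omar, Ivy, Hana, Dee, Ava, Tao, Sam, Ben, Wes]
Visit Ada; enqueue Uma → queue [Xiu, Omar, Ivy, Hana, Dee, Ava, Tao, Sam, Ben, Wes, Uma]
Visit Xiu; enqueue Zoe → queue [Omar, Ivy, Hana, Dee, Ava, Tao, Sam, Ben, Wes, Uma, Zoe]
Visit Omar; enqueue Eli, Cal → queue [Ivy, Hana, Dee, Ava, Tao, Sam, Ben, Wes, Uma, Zoe, Eli, Cal]
Visit Ivy → queue [Hana, Dee, Ava, Tao, Sam, Ben, Wes, Uma, Zoe, Eli, Cal]
Visit Hana → queue [Dee, Ava, Tao, Sam, Ben, Wes, Uma, Zoe, Eli, Cal]
Visit Dee → queue [Ava, Tao, Sam, Ben, Wes, Uma, Zoe, Eli, Cal]
Visit Ava → queue [Tao, Sam, Ben, Wes, Uma, Zoe, Eli, Cal]
Visit Tao → queue [Sam, Ben, Wes, Uma, Zoe, Eli, Cal]
Visit Sam; enqueue Jae → queue [Ben, Wes, Uma, Zoe, Eli, Cal, Jae]
Visit Ben → queue [Wes, Uma, Zoe, Eli, Cal, Jae]
Visit Wes → queue [Uma, Zoe, Eli, Cal, Jae]
Visit Uma → queue [Zoe, Eli, Cal, Jae]
Visit Zoe → queue [Eli, Cal, Jae]
Visit Eli → queue [Cal, Jae]
Visit Cal → queue [Jae]
Visit Jae → queue []

Vic → Nia → Mae → Kai → Cyd → Ada → Xiu → Omar → Ivy → Hana → Dee → Ava → Tao → Sam → Ben → Wes → Uma → Zoe → Eli → Cal → Jae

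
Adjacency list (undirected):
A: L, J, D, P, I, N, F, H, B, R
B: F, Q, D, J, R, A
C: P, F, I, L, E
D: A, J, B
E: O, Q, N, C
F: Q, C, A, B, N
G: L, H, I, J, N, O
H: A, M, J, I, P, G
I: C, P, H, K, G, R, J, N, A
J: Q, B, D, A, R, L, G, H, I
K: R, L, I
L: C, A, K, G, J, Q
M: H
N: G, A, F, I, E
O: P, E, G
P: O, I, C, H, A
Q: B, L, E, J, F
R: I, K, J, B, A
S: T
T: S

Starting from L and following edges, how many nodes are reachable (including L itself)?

BFS from L visits: L, A, C, G, J, K, Q, B, D, F, H, I, N, P, R, E, O, M
Reachable nodes: 18 of 20 total.

18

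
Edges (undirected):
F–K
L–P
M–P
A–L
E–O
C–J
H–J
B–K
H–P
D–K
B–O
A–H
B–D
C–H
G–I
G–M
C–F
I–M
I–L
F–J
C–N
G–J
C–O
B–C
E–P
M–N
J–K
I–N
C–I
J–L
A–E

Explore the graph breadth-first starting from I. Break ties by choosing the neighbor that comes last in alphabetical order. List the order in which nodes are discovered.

I, N, M, L, G, C, P, J, A, O, H, F, B, E, K, D

Visit I; enqueue N, M, L, G, C → queue [N, M, L, G, C]
Visit N → queue [M, L, G, C]
Visit M; enqueue P → queue [L, G, C, P]
Visit L; enqueue J, A → queue [G, C, P, J, A]
Visit G → queue [C, P, J, A]
Visit C; enqueue O, H, F, B → queue [P, J, A, O, H, F, B]
Visit P; enqueue E → queue [J, A, O, H, F, B, E]
Visit J; enqueue K → queue [A, O, H, F, B, E, K]
Visit A → queue [O, H, F, B, E, K]
Visit O → queue [H, F, B, E, K]
Visit H → queue [F, B, E, K]
Visit F → queue [B, E, K]
Visit B; enqueue D → queue [E, K, D]
Visit E → queue [K, D]
Visit K → queue [D]
Visit D → queue []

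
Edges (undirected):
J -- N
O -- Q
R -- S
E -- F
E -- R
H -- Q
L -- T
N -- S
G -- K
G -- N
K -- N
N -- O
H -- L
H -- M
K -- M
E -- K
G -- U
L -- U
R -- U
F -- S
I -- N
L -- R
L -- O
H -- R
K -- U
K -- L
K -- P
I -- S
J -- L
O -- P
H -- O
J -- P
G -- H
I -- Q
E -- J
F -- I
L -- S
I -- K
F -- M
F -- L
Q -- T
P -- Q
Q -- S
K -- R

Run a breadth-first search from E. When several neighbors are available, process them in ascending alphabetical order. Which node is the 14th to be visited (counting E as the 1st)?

Visit E; enqueue F, J, K, R → queue [F, J, K, R]
Visit F; enqueue I, L, M, S → queue [J, K, R, I, L, M, S]
Visit J; enqueue N, P → queue [K, R, I, L, M, S, N, P]
Visit K; enqueue G, U → queue [R, I, L, M, S, N, P, G, U]
Visit R; enqueue H → queue [I, L, M, S, N, P, G, U, H]
Visit I; enqueue Q → queue [L, M, S, N, P, G, U, H, Q]
Visit L; enqueue O, T → queue [M, S, N, P, G, U, H, Q, O, T]
Visit M → queue [S, N, P, G, U, H, Q, O, T]
Visit S → queue [N, P, G, U, H, Q, O, T]
Visit N → queue [P, G, U, H, Q, O, T]
Visit P → queue [G, U, H, Q, O, T]
Visit G → queue [U, H, Q, O, T]
Visit U → queue [H, Q, O, T]
Visit H → queue [Q, O, T]
Visit Q → queue [O, T]
Visit O → queue [T]
Visit T → queue []

Visit order: E, F, J, K, R, I, L, M, S, N, P, G, U, H, Q, O, T

H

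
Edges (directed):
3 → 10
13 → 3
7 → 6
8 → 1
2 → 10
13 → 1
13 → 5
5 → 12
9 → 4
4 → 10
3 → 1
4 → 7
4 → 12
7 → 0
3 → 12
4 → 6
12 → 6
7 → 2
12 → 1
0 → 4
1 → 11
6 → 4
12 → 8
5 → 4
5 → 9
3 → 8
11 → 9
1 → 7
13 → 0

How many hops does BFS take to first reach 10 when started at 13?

2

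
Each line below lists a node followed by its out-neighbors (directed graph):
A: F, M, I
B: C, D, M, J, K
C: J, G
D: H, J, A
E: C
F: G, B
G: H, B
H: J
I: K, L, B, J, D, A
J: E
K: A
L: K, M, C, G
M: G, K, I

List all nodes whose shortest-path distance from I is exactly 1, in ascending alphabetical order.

Level 0: I
Level 1: A, B, D, J, K, L
Level 2: C, E, F, G, H, M

A, B, D, J, K, L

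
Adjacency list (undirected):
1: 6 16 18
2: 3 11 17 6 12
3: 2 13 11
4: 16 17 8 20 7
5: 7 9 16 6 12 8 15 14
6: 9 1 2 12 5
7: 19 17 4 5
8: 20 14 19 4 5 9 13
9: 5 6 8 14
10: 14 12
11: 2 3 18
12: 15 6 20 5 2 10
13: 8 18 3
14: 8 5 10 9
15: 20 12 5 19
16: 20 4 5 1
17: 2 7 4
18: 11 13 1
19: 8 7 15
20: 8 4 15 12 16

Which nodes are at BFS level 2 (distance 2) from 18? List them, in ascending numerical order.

2, 3, 6, 8, 16

Level 0: 18
Level 1: 1, 11, 13
Level 2: 2, 3, 6, 8, 16
Level 3: 4, 5, 9, 12, 14, 17, 19, 20
Level 4: 7, 10, 15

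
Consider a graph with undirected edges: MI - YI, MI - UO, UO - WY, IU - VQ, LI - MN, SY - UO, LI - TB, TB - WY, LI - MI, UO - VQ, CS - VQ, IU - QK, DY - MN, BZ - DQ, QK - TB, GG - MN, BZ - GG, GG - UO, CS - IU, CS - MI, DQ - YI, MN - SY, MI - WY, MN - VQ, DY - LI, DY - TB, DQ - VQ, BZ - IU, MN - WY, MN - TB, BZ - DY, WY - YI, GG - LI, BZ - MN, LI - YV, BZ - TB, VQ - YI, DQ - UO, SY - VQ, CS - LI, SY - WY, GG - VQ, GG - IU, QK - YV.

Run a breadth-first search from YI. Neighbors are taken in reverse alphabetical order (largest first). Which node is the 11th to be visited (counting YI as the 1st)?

GG

Visit YI; enqueue WY, VQ, MI, DQ → queue [WY, VQ, MI, DQ]
Visit WY; enqueue UO, TB, SY, MN → queue [VQ, MI, DQ, UO, TB, SY, MN]
Visit VQ; enqueue IU, GG, CS → queue [MI, DQ, UO, TB, SY, MN, IU, GG, CS]
Visit MI; enqueue LI → queue [DQ, UO, TB, SY, MN, IU, GG, CS, LI]
Visit DQ; enqueue BZ → queue [UO, TB, SY, MN, IU, GG, CS, LI, BZ]
Visit UO → queue [TB, SY, MN, IU, GG, CS, LI, BZ]
Visit TB; enqueue QK, DY → queue [SY, MN, IU, GG, CS, LI, BZ, QK, DY]
Visit SY → queue [MN, IU, GG, CS, LI, BZ, QK, DY]
Visit MN → queue [IU, GG, CS, LI, BZ, QK, DY]
Visit IU → queue [GG, CS, LI, BZ, QK, DY]
Visit GG → queue [CS, LI, BZ, QK, DY]
Visit CS → queue [LI, BZ, QK, DY]
Visit LI; enqueue YV → queue [BZ, QK, DY, YV]
Visit BZ → queue [QK, DY, YV]
Visit QK → queue [DY, YV]
Visit DY → queue [YV]
Visit YV → queue []

Visit order: YI, WY, VQ, MI, DQ, UO, TB, SY, MN, IU, GG, CS, LI, BZ, QK, DY, YV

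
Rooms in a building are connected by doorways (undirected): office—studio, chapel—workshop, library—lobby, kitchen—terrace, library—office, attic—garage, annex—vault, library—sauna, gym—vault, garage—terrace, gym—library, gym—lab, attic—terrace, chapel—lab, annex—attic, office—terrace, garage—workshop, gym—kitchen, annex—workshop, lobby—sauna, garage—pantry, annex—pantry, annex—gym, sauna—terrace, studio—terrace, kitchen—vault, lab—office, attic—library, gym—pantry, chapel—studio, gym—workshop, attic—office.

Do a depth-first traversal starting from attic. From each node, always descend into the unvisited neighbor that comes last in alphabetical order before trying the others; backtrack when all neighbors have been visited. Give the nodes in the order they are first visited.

attic, terrace, studio, office, library, sauna, lobby, gym, workshop, garage, pantry, annex, vault, kitchen, chapel, lab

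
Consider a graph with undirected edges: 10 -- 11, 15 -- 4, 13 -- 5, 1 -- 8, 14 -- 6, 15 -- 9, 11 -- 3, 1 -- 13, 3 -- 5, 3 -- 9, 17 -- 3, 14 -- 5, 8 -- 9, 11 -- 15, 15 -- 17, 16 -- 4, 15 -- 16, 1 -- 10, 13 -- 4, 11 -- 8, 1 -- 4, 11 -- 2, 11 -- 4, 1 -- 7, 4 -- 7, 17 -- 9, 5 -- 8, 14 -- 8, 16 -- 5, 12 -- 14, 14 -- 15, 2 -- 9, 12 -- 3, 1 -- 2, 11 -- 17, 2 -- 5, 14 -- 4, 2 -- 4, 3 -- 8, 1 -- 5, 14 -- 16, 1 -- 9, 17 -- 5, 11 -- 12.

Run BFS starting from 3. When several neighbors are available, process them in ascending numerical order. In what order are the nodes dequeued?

Visit 3; enqueue 5, 8, 9, 11, 12, 17 → queue [5, 8, 9, 11, 12, 17]
Visit 5; enqueue 1, 2, 13, 14, 16 → queue [8, 9, 11, 12, 17, 1, 2, 13, 14, 16]
Visit 8 → queue [9, 11, 12, 17, 1, 2, 13, 14, 16]
Visit 9; enqueue 15 → queue [11, 12, 17, 1, 2, 13, 14, 16, 15]
Visit 11; enqueue 4, 10 → queue [12, 17, 1, 2, 13, 14, 16, 15, 4, 10]
Visit 12 → queue [17, 1, 2, 13, 14, 16, 15, 4, 10]
Visit 17 → queue [1, 2, 13, 14, 16, 15, 4, 10]
Visit 1; enqueue 7 → queue [2, 13, 14, 16, 15, 4, 10, 7]
Visit 2 → queue [13, 14, 16, 15, 4, 10, 7]
Visit 13 → queue [14, 16, 15, 4, 10, 7]
Visit 14; enqueue 6 → queue [16, 15, 4, 10, 7, 6]
Visit 16 → queue [15, 4, 10, 7, 6]
Visit 15 → queue [4, 10, 7, 6]
Visit 4 → queue [10, 7, 6]
Visit 10 → queue [7, 6]
Visit 7 → queue [6]
Visit 6 → queue []

3 5 8 9 11 12 17 1 2 13 14 16 15 4 10 7 6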